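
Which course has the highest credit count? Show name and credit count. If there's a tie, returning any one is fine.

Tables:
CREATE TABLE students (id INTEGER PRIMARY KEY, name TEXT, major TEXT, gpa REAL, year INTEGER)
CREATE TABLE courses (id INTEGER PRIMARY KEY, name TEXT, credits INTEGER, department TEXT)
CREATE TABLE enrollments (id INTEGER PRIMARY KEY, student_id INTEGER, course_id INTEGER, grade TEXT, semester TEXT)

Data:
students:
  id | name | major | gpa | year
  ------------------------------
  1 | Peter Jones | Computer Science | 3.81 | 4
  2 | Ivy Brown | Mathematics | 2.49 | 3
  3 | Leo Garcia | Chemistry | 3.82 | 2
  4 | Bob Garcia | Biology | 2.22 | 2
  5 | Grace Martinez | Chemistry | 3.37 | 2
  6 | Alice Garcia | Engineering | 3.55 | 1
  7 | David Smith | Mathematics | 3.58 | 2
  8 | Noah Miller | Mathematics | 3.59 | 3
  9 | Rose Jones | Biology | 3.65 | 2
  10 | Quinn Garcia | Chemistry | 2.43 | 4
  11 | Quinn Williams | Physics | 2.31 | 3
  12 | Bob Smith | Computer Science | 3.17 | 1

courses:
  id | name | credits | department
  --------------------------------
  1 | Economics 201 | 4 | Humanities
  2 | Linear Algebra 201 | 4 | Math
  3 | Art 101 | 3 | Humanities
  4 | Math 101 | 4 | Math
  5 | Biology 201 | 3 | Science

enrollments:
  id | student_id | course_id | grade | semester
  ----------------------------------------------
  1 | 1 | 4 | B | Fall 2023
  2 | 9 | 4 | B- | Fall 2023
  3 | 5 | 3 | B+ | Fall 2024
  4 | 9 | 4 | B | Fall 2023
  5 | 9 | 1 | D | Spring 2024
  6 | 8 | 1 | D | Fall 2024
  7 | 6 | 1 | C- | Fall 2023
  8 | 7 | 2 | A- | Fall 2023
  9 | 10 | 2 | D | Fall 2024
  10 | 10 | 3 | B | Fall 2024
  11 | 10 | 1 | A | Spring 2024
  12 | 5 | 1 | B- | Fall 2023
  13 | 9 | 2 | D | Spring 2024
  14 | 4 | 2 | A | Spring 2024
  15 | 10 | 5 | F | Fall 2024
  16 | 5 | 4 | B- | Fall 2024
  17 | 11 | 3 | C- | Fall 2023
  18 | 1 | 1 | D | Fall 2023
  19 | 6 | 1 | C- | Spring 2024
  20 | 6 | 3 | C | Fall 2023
SELECT name, credits FROM courses ORDER BY credits DESC LIMIT 1

Execution result:
name | credits
Economics 201 | 4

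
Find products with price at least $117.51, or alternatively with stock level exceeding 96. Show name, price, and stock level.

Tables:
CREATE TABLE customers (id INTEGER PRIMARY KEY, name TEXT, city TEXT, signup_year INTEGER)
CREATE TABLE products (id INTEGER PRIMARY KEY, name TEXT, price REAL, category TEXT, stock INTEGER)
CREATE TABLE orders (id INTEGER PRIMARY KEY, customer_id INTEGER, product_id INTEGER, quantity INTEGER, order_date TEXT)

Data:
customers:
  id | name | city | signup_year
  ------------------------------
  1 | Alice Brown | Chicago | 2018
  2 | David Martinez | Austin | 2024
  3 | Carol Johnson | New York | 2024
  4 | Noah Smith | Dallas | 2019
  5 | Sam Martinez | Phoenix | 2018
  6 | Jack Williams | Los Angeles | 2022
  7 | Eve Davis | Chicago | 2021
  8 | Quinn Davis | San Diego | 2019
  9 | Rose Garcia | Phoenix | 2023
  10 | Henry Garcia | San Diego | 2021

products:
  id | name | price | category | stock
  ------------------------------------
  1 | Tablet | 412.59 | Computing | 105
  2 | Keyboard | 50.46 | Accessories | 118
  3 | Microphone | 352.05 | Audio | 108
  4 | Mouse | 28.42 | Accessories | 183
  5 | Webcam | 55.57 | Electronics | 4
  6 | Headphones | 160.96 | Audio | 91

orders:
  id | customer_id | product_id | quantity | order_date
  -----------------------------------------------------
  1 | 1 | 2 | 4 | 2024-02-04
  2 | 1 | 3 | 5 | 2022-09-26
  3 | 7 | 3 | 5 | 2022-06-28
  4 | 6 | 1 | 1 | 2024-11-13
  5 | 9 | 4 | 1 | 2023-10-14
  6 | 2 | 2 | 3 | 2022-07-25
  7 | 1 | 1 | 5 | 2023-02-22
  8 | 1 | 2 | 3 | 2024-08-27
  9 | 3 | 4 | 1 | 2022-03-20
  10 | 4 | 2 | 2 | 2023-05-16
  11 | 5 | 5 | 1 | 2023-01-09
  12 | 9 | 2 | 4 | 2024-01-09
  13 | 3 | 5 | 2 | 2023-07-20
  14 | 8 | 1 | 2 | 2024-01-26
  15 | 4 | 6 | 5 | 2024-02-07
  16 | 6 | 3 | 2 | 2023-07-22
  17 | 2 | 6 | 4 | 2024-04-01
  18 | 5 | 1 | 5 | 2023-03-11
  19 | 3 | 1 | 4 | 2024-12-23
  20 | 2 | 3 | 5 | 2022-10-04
SELECT name, price, stock FROM products WHERE price >= 117.51 OR stock > 96

Execution result:
name | price | stock
Tablet | 412.59 | 105
Keyboard | 50.46 | 118
Microphone | 352.05 | 108
Mouse | 28.42 | 183
Headphones | 160.96 | 91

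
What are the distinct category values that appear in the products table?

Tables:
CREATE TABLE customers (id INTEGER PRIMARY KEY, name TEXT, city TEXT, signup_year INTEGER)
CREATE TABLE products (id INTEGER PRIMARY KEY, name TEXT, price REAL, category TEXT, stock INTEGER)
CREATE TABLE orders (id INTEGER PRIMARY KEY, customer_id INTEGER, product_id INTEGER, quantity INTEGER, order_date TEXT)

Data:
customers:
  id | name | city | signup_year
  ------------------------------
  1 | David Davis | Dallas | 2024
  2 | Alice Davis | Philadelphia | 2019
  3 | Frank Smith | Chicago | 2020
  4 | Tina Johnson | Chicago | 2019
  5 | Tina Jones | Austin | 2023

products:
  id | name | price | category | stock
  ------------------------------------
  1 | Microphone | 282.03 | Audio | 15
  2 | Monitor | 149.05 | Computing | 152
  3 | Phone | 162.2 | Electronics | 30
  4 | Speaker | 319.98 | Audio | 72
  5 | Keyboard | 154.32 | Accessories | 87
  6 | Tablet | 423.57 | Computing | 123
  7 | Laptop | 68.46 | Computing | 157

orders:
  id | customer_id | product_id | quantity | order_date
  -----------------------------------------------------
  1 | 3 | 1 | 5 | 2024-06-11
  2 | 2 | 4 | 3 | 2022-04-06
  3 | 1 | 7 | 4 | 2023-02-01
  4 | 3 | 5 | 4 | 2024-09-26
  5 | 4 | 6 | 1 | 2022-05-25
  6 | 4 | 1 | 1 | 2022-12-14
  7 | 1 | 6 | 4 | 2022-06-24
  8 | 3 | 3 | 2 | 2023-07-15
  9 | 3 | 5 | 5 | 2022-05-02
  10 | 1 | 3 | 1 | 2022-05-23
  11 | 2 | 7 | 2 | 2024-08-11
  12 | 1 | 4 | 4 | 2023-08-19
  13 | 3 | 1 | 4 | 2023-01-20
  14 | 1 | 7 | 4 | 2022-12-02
SELECT DISTINCT category FROM products

Execution result:
category
Audio
Computing
Electronics
Accessories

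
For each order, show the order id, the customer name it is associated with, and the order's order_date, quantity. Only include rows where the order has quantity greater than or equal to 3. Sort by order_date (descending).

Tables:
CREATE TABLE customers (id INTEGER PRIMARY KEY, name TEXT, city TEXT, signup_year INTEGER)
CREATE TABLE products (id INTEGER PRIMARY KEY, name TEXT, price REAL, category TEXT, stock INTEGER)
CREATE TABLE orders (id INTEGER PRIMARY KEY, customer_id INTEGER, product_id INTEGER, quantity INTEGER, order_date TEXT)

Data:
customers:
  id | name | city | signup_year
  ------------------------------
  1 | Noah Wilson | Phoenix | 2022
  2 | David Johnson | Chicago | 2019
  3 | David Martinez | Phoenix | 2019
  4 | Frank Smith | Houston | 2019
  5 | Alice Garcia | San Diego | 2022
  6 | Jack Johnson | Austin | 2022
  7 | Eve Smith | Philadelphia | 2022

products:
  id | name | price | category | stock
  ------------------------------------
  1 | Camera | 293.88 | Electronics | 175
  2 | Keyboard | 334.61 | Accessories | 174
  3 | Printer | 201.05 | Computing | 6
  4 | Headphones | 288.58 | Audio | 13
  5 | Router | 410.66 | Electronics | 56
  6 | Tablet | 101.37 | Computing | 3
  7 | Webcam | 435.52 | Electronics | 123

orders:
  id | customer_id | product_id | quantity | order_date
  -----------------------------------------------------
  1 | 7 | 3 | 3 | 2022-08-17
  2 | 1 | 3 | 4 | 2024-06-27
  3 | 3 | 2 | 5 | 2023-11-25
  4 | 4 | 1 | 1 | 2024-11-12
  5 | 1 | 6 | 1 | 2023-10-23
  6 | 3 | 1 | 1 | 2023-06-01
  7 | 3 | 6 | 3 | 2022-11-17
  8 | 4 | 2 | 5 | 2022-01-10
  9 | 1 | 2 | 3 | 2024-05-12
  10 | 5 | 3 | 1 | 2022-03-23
SELECT c.id, p.name AS customer, c.order_date, c.quantity FROM orders c JOIN customers p ON c.customer_id = p.id WHERE c.quantity >= 3 ORDER BY c.order_date DESC

Execution result:
id | customer | order_date | quantity
2 | Noah Wilson | 2024-06-27 | 4
9 | Noah Wilson | 2024-05-12 | 3
3 | David Martinez | 2023-11-25 | 5
7 | David Martinez | 2022-11-17 | 3
1 | Eve Smith | 2022-08-17 | 3
8 | Frank Smith | 2022-01-10 | 5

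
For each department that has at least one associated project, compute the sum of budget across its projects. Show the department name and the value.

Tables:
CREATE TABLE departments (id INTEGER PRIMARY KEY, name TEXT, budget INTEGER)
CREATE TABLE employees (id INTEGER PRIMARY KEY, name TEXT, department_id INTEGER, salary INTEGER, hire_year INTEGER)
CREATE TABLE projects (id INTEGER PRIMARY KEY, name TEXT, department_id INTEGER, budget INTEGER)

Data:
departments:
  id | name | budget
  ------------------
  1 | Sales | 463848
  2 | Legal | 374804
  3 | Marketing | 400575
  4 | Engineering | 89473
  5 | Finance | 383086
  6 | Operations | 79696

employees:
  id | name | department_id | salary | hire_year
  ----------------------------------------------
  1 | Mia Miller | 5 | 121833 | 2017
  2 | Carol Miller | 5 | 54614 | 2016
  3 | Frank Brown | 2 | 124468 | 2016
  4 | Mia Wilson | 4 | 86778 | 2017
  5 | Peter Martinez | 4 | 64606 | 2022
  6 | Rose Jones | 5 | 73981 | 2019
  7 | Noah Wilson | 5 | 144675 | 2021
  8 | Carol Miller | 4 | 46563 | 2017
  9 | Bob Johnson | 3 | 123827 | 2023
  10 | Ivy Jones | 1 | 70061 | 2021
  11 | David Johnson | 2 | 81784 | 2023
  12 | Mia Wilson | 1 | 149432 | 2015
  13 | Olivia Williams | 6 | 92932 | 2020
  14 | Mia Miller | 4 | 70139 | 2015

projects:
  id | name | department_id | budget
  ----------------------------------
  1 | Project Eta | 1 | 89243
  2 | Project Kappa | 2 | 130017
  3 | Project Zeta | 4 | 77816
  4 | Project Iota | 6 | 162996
SELECT p.name, SUM(c.budget) AS sum_budget FROM projects c JOIN departments p ON c.department_id = p.id GROUP BY p.id, p.name

Execution result:
name | sum_budget
Sales | 89243
Legal | 130017
Engineering | 77816
Operations | 162996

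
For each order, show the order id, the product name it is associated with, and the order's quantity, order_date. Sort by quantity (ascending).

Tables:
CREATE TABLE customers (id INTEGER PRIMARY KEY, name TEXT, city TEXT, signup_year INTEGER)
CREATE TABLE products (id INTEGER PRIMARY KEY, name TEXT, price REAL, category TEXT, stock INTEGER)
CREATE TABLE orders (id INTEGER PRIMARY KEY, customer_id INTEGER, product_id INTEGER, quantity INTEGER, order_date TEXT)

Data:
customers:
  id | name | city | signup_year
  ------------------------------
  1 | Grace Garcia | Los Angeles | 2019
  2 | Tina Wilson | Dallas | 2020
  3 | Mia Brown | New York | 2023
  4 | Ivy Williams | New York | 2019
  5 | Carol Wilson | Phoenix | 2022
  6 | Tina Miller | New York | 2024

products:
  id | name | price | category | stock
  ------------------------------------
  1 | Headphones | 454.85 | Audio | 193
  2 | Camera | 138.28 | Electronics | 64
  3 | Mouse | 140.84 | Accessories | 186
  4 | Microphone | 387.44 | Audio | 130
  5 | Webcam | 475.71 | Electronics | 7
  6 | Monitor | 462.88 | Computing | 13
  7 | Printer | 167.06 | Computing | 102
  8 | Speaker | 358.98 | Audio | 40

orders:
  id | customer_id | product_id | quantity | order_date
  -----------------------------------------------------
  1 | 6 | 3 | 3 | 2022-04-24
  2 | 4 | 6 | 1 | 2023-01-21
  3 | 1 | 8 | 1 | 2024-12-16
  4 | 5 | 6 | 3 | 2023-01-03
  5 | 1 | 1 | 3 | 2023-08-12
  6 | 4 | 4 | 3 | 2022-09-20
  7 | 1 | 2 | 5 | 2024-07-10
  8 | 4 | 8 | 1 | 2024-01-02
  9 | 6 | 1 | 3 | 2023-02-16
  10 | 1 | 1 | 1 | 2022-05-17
SELECT c.id, p.name AS product, c.quantity, c.order_date FROM orders c JOIN products p ON c.product_id = p.id ORDER BY c.quantity ASC

Execution result:
id | product | quantity | order_date
2 | Monitor | 1 | 2023-01-21
3 | Speaker | 1 | 2024-12-16
8 | Speaker | 1 | 2024-01-02
10 | Headphones | 1 | 2022-05-17
1 | Mouse | 3 | 2022-04-24
4 | Monitor | 3 | 2023-01-03
5 | Headphones | 3 | 2023-08-12
6 | Microphone | 3 | 2022-09-20
9 | Headphones | 3 | 2023-02-16
7 | Camera | 5 | 2024-07-10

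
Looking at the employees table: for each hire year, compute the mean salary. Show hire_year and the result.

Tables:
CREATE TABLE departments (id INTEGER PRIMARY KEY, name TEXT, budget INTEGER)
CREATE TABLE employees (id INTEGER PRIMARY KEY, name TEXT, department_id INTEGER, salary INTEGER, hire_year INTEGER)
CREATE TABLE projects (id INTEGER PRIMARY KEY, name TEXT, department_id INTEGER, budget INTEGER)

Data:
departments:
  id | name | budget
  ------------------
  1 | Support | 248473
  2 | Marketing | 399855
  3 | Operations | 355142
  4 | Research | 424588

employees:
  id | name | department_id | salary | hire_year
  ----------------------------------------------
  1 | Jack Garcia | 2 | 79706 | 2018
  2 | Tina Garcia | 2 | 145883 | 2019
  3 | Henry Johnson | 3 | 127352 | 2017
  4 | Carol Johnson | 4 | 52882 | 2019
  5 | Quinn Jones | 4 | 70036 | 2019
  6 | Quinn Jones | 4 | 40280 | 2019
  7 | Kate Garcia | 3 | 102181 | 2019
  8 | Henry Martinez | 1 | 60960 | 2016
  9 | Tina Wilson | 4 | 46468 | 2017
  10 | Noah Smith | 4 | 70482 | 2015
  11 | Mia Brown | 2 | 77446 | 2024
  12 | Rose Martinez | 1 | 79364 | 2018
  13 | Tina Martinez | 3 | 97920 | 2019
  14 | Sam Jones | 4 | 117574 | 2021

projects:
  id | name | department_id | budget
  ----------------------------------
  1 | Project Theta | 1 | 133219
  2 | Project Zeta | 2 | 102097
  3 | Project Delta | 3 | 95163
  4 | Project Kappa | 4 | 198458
SELECT hire_year, AVG(salary) AS avg_salary FROM employees GROUP BY hire_year

Execution result:
hire_year | avg_salary
2015 | 70482.00
2016 | 60960.00
2017 | 86910.00
2018 | 79535.00
2019 | 84863.67
2021 | 117574.00
2024 | 77446.00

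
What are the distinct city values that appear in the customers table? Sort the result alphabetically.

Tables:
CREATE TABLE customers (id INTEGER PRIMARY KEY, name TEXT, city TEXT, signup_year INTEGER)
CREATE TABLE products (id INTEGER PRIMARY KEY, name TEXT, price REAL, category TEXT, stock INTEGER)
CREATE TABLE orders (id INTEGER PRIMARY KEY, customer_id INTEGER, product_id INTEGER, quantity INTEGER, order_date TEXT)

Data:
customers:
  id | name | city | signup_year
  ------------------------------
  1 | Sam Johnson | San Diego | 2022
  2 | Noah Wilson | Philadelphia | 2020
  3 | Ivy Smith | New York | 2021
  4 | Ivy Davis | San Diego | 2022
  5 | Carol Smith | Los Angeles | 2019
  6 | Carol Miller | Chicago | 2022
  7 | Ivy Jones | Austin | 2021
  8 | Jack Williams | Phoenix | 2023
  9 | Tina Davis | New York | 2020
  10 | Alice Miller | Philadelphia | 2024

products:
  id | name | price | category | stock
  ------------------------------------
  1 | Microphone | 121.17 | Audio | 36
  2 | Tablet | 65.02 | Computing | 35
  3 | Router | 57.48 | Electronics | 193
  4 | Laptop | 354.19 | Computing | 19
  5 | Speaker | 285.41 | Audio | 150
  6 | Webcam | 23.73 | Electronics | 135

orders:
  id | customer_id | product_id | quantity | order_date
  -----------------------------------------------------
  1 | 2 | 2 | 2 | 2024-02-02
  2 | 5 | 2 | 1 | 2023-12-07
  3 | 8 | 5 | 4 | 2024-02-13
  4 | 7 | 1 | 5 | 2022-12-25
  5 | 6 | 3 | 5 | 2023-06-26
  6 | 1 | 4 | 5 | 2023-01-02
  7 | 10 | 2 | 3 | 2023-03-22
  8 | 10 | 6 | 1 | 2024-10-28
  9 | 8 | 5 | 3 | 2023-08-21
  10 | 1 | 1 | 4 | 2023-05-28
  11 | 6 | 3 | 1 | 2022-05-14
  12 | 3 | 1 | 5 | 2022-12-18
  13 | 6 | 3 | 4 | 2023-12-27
SELECT DISTINCT city FROM customers ORDER BY city

Execution result:
city
Austin
Chicago
Los Angeles
New York
Philadelphia
Phoenix
San Diego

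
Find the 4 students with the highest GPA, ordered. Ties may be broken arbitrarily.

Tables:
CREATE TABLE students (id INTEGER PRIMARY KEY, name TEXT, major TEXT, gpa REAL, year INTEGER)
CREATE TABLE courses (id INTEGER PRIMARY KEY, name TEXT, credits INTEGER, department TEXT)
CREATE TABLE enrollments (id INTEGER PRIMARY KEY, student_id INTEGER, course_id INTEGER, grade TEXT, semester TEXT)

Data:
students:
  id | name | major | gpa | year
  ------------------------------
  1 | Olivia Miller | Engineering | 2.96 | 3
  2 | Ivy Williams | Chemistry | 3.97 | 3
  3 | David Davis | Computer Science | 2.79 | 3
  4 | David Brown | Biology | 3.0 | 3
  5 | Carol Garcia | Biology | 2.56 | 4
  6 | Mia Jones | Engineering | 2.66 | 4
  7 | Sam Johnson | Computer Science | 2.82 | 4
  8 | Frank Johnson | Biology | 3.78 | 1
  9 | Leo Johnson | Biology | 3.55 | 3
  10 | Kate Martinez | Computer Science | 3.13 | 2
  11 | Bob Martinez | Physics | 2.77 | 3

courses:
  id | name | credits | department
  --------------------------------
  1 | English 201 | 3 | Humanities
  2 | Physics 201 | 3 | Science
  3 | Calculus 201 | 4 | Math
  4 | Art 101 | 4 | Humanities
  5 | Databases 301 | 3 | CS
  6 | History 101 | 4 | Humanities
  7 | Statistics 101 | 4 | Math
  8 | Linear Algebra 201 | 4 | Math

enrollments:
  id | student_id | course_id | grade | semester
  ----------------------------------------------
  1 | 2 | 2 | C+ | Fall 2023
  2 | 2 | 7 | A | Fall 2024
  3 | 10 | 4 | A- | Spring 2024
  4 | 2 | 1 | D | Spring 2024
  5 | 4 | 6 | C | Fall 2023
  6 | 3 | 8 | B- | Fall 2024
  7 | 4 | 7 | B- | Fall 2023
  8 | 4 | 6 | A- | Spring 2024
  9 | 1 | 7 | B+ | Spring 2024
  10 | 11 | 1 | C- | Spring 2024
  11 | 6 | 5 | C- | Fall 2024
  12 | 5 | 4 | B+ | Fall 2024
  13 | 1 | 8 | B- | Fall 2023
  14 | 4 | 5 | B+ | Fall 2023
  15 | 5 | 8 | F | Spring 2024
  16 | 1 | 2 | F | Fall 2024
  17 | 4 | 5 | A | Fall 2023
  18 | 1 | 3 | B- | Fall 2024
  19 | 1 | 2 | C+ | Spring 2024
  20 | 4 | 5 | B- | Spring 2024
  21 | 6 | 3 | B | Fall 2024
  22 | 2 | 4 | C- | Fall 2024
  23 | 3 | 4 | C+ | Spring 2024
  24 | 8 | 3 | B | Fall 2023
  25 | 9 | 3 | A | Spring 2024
SELECT name, gpa FROM students ORDER BY gpa DESC LIMIT 4

Execution result:
name | gpa
Ivy Williams | 3.97
Frank Johnson | 3.78
Leo Johnson | 3.55
Kate Martinez | 3.13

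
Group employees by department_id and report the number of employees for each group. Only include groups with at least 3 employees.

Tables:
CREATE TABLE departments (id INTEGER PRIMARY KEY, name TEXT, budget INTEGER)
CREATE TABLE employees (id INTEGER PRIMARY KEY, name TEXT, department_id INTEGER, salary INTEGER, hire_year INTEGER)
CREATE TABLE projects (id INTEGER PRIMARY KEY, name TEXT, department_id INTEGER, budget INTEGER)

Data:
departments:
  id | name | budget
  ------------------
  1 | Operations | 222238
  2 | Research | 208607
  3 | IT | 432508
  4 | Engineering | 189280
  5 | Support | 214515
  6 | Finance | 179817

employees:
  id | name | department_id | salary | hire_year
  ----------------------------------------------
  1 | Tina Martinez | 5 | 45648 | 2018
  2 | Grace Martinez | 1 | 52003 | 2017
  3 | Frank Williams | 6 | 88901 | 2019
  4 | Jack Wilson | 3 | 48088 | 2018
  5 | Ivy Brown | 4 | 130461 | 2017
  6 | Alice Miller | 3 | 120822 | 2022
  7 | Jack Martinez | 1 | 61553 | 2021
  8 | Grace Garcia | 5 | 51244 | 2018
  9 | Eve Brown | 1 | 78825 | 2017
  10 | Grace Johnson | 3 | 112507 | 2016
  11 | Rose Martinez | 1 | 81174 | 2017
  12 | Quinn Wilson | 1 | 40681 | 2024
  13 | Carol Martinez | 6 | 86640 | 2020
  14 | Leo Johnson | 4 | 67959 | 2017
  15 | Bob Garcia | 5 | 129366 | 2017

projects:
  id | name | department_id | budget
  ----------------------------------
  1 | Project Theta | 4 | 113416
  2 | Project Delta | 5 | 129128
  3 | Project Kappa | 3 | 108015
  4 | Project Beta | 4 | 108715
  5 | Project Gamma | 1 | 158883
SELECT department_id, COUNT(*) AS n FROM employees GROUP BY department_id HAVING COUNT(*) >= 3

Execution result:
department_id | n
1 | 5
3 | 3
5 | 3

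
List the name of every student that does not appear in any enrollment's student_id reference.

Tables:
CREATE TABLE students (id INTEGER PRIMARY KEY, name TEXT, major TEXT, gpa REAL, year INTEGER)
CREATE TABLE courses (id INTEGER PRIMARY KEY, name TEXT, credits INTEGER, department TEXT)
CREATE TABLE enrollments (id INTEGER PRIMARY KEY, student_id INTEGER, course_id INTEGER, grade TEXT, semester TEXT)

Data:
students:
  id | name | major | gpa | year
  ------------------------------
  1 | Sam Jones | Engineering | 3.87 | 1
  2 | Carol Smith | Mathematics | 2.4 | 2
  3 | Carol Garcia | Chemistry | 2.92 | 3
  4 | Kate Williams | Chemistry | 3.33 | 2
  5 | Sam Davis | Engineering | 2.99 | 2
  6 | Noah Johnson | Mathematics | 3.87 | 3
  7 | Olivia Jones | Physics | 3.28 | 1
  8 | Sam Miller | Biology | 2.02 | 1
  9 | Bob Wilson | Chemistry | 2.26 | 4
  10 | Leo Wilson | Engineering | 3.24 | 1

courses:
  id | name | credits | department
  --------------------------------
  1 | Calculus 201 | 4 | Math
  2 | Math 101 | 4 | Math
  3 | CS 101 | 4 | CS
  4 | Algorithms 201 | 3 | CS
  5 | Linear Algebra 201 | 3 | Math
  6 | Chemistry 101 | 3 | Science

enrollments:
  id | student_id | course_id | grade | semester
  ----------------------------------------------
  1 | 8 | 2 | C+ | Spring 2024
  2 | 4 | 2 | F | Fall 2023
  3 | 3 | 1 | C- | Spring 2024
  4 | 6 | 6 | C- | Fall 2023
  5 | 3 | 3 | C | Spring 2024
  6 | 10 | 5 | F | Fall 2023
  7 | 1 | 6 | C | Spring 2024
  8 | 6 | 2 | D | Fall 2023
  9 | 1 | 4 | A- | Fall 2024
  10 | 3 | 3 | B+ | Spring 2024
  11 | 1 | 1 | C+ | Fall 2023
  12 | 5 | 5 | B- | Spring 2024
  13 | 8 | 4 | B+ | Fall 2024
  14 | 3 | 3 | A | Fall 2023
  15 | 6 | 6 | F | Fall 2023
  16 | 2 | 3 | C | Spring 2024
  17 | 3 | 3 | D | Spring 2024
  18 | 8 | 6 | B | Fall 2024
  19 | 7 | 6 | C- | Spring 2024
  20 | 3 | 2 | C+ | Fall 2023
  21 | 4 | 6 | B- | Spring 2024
SELECT p.name FROM students p LEFT JOIN enrollments c ON c.student_id = p.id WHERE c.id IS NULL

Execution result:
Bob Wilson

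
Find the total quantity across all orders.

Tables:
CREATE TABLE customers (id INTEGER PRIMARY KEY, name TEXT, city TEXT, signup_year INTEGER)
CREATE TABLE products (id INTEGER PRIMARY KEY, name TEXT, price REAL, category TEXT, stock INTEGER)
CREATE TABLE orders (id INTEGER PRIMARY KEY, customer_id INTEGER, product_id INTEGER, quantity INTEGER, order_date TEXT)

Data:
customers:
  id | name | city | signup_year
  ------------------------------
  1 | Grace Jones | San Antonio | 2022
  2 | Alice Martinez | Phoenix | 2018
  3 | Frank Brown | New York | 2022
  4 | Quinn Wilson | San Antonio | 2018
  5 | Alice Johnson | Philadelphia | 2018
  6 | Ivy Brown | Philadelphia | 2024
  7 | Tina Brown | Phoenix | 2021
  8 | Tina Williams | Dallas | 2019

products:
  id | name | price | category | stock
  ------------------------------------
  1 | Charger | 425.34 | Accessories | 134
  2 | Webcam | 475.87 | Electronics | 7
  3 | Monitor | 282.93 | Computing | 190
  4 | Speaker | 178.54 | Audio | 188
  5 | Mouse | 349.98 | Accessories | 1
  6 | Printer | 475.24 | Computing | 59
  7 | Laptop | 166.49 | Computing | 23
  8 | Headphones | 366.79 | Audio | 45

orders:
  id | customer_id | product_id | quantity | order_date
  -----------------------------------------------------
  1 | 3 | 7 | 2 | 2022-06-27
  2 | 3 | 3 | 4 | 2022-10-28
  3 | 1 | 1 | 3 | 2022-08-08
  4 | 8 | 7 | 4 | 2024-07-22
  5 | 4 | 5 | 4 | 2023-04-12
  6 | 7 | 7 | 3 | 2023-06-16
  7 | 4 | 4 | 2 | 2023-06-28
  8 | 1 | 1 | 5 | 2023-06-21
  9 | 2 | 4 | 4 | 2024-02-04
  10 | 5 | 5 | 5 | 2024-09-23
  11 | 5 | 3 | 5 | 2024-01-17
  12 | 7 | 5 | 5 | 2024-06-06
SELECT SUM(quantity) FROM orders

Execution result:
46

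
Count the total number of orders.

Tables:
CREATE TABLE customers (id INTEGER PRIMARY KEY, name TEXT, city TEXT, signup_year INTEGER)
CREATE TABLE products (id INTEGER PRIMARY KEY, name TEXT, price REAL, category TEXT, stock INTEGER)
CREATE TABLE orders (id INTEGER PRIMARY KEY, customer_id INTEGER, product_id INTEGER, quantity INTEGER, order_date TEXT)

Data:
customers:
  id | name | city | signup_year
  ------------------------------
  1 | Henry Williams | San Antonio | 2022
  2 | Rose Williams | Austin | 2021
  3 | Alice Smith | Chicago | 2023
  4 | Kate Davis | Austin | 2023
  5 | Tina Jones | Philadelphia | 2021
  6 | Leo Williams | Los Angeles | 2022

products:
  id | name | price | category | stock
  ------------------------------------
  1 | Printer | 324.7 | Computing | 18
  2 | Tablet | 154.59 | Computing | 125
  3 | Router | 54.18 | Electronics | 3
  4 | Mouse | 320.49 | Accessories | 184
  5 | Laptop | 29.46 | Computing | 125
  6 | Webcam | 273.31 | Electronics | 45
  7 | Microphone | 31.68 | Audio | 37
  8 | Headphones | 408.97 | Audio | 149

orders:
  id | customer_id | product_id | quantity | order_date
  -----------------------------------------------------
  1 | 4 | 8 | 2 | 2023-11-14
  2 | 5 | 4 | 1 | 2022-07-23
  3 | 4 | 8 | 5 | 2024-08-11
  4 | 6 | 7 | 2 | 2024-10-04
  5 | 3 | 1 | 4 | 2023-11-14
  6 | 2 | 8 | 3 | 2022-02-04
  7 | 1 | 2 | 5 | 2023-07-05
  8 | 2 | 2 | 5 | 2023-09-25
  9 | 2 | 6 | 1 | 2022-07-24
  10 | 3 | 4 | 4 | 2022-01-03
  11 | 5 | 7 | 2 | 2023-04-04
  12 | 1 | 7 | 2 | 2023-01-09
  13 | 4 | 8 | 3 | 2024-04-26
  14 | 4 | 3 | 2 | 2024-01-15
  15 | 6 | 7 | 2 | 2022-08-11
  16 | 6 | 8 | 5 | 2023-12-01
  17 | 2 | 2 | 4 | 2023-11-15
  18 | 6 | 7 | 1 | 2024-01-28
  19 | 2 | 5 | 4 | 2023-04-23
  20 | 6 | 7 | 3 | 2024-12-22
SELECT COUNT(*) FROM orders

Execution result:
20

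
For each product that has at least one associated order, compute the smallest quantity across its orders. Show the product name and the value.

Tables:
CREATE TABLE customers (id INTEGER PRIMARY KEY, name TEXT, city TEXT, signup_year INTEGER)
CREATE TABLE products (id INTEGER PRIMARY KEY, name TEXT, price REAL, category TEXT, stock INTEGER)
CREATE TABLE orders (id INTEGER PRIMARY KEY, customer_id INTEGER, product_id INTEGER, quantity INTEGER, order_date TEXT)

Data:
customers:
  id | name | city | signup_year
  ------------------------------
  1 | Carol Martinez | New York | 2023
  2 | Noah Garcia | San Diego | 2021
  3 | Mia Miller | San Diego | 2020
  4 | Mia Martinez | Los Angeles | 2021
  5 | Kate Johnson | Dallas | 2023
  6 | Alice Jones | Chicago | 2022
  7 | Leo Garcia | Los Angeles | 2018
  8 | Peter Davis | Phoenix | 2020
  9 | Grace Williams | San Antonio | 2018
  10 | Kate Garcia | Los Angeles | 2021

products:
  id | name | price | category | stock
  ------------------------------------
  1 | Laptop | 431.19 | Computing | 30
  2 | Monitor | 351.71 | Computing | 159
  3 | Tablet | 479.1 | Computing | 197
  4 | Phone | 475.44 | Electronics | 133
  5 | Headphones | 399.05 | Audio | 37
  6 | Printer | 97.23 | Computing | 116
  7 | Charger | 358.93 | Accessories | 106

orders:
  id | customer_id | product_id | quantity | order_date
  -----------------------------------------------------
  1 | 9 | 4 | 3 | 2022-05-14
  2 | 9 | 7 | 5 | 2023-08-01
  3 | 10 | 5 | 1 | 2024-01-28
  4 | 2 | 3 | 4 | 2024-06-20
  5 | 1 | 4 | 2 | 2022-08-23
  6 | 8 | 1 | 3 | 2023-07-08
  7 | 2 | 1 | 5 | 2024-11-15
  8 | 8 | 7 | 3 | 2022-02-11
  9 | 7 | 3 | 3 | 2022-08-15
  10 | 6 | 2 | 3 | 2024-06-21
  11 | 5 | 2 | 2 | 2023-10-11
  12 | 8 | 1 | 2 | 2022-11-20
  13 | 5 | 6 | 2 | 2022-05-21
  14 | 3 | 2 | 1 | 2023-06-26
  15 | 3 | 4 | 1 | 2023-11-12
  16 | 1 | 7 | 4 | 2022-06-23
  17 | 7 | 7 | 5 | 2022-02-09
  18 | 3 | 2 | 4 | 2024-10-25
SELECT p.name, MIN(c.quantity) AS min_quantity FROM orders c JOIN products p ON c.product_id = p.id GROUP BY p.id, p.name

Execution result:
name | min_quantity
Laptop | 2
Monitor | 1
Tablet | 3
Phone | 1
Headphones | 1
Printer | 2
Charger | 3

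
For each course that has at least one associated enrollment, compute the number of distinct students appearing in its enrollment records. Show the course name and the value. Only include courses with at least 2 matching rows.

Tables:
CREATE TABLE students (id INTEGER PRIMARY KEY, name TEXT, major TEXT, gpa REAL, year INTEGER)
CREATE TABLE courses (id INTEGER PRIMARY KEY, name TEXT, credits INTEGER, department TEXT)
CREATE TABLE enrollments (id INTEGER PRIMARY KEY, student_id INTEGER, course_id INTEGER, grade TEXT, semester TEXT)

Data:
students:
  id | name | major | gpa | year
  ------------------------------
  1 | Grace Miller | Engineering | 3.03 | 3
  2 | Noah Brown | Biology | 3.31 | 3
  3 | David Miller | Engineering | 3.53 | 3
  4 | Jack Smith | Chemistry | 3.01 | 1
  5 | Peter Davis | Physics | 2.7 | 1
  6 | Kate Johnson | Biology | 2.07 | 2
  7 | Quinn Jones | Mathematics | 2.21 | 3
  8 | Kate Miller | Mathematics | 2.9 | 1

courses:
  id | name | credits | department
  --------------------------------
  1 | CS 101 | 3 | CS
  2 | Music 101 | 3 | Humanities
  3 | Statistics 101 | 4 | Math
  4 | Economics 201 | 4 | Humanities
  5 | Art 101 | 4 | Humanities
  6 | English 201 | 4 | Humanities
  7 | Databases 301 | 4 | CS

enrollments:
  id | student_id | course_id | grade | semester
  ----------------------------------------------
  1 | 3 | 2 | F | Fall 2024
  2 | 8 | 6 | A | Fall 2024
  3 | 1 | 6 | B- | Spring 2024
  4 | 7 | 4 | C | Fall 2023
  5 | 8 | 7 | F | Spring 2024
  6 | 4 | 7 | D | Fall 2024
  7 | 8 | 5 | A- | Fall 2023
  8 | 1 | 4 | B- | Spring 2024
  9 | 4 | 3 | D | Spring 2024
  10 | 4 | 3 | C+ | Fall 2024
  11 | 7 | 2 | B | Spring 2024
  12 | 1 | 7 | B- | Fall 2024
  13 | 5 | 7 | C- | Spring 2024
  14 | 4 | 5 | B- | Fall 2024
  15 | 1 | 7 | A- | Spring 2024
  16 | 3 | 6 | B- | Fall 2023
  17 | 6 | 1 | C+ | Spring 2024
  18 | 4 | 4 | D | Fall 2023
SELECT p.name, COUNT(DISTINCT c.student_id) AS distinct_student_count FROM enrollments c JOIN courses p ON c.course_id = p.id GROUP BY p.id, p.name HAVING COUNT(*) >= 2

Execution result:
name | distinct_student_count
Music 101 | 2
Statistics 101 | 1
Economics 201 | 3
Art 101 | 2
English 201 | 3
Databases 301 | 4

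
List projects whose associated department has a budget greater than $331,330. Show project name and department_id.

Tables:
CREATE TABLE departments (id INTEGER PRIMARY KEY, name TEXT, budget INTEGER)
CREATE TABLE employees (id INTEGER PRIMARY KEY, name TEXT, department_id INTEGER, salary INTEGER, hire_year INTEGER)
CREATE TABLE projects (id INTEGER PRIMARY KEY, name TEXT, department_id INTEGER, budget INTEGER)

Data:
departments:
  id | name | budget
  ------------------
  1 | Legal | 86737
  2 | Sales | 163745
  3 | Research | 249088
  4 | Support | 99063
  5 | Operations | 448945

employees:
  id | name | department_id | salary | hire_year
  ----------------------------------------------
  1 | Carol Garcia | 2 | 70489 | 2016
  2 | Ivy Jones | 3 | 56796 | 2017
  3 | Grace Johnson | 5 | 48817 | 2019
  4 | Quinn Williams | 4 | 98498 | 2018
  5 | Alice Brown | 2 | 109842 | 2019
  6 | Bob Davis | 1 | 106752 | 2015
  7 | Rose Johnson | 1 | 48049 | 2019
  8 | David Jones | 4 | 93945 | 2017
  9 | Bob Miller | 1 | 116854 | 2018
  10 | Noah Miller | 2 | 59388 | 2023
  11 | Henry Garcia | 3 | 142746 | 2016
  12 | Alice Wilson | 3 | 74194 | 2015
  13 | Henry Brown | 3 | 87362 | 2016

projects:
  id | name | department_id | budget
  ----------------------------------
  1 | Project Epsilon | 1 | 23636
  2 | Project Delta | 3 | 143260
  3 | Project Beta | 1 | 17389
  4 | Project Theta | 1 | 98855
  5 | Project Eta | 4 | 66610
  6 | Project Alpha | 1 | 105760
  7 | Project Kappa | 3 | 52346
SELECT name, department_id FROM projects WHERE department_id IN (SELECT id FROM departments WHERE budget > 331330)

Execution result:
(no rows)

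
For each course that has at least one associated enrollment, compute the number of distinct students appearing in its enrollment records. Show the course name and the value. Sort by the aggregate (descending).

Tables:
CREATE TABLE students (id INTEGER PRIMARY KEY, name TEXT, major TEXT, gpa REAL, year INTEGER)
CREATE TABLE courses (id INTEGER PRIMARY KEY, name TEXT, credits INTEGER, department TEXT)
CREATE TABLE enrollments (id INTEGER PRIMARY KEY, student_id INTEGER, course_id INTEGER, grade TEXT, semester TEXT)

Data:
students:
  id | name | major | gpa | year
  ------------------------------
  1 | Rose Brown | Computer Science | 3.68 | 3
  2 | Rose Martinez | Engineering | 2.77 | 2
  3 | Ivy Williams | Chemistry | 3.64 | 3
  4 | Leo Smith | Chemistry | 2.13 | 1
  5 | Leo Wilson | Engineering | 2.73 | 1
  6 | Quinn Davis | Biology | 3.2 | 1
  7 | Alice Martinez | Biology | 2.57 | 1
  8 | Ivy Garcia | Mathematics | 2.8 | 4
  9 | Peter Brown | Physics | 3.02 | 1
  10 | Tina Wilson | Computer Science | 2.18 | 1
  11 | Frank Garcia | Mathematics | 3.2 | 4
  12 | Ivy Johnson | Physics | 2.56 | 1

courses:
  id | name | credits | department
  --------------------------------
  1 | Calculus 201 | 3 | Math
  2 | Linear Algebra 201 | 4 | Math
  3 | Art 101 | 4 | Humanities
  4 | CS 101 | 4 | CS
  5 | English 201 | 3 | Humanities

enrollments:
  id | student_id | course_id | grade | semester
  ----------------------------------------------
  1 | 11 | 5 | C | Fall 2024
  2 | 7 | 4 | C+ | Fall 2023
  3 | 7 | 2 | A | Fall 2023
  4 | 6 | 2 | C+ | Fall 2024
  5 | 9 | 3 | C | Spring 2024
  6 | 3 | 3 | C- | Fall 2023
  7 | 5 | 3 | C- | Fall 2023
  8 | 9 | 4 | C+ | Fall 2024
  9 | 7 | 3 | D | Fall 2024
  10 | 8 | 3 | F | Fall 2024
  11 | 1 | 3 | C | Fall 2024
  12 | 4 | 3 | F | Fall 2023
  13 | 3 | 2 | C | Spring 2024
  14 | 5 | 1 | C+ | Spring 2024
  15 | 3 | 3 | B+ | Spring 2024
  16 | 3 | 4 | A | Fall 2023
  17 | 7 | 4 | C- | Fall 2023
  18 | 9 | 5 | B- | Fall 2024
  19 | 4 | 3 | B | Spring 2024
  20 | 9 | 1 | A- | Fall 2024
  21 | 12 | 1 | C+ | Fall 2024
SELECT p.name, COUNT(DISTINCT c.student_id) AS distinct_student_count FROM enrollments c JOIN courses p ON c.course_id = p.id GROUP BY p.id, p.name ORDER BY distinct_student_count DESC

Execution result:
name | distinct_student_count
Art 101 | 7
Calculus 201 | 3
Linear Algebra 201 | 3
CS 101 | 3
English 201 | 2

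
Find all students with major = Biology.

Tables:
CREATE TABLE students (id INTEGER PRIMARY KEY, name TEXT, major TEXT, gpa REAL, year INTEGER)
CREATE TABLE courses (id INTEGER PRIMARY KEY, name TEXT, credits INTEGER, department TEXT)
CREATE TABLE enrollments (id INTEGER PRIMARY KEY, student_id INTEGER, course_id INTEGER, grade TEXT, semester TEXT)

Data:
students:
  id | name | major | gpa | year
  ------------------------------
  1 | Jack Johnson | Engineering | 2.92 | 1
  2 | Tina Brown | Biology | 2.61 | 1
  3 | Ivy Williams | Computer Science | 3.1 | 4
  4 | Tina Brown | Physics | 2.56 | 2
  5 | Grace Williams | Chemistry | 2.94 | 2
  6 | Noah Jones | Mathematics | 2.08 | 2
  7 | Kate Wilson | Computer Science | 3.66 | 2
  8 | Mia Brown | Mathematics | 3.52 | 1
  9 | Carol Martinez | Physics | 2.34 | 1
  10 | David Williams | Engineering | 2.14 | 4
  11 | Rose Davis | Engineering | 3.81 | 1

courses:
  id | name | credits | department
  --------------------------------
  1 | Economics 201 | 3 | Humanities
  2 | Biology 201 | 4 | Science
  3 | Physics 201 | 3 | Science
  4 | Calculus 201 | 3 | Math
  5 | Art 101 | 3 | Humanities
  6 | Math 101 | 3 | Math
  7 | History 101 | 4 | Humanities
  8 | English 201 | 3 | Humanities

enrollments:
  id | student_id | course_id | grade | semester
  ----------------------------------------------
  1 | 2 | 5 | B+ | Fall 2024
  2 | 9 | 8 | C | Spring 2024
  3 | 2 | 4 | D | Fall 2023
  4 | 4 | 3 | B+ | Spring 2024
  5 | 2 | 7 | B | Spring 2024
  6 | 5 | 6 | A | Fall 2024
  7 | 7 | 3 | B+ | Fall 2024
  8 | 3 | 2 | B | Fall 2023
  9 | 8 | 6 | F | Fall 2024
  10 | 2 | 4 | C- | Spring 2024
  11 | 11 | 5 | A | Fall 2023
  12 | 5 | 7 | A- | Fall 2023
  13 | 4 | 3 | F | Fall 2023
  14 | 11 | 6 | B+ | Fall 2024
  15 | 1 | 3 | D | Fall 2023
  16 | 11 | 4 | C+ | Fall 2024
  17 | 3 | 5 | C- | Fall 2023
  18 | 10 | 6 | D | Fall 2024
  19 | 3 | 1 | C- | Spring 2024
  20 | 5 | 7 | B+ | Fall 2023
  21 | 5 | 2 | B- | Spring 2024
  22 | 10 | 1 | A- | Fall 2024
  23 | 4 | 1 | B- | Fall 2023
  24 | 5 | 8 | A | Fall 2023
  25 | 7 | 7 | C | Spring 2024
SELECT name, major FROM students WHERE major = 'Biology'

Execution result:
name | major
Tina Brown | Biology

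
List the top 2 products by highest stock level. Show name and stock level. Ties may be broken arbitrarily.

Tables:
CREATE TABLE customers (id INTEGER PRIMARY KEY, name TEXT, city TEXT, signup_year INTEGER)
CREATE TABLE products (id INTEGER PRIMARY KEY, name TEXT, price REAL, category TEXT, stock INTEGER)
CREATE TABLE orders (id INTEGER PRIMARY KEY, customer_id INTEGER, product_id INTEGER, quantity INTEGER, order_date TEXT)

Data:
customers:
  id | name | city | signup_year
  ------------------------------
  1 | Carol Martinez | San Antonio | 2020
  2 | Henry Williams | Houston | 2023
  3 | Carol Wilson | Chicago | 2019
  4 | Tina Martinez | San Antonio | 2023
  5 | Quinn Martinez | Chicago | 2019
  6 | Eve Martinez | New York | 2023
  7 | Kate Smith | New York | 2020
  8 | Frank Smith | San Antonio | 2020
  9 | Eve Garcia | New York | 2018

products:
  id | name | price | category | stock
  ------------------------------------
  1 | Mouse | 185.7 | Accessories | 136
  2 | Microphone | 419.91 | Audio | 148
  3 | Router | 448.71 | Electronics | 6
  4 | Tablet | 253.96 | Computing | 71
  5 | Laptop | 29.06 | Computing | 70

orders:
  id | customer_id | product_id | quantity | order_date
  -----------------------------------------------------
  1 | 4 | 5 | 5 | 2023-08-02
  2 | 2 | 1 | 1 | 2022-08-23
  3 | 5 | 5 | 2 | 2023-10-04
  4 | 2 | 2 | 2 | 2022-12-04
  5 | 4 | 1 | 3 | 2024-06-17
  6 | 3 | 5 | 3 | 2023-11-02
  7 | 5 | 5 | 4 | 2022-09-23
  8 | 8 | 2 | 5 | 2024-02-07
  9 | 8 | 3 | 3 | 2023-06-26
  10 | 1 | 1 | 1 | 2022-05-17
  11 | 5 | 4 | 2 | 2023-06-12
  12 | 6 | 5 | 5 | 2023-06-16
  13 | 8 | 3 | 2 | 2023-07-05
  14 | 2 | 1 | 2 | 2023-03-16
SELECT name, stock FROM products ORDER BY stock DESC LIMIT 2

Execution result:
name | stock
Microphone | 148
Mouse | 136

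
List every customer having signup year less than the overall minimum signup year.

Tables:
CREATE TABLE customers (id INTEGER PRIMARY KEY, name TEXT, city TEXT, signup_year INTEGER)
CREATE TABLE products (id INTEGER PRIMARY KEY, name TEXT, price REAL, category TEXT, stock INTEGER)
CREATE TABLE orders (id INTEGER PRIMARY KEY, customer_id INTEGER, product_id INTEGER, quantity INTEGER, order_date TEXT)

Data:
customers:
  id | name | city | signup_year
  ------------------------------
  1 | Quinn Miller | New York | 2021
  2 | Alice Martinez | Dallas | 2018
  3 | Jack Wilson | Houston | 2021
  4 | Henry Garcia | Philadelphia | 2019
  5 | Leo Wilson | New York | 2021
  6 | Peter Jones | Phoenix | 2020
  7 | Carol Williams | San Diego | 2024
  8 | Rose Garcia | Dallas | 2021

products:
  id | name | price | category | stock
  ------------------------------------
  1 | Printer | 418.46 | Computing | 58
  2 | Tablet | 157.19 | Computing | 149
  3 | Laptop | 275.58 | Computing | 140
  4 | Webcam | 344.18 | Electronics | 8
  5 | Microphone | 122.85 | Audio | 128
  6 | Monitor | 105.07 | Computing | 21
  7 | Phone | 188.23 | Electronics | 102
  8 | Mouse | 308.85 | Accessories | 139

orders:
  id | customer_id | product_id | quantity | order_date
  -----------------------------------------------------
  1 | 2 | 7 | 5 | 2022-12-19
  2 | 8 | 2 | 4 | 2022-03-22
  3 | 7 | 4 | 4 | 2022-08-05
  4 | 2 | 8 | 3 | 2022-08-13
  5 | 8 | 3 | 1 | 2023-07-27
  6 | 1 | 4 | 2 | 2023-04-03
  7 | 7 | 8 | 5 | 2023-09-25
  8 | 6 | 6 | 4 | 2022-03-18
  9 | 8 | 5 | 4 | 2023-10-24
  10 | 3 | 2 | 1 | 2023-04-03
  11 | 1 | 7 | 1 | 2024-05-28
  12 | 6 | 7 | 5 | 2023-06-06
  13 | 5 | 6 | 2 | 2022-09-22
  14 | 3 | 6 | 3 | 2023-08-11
SELECT name, signup_year FROM customers WHERE signup_year < (SELECT MIN(signup_year) FROM customers)

Execution result:
(no rows)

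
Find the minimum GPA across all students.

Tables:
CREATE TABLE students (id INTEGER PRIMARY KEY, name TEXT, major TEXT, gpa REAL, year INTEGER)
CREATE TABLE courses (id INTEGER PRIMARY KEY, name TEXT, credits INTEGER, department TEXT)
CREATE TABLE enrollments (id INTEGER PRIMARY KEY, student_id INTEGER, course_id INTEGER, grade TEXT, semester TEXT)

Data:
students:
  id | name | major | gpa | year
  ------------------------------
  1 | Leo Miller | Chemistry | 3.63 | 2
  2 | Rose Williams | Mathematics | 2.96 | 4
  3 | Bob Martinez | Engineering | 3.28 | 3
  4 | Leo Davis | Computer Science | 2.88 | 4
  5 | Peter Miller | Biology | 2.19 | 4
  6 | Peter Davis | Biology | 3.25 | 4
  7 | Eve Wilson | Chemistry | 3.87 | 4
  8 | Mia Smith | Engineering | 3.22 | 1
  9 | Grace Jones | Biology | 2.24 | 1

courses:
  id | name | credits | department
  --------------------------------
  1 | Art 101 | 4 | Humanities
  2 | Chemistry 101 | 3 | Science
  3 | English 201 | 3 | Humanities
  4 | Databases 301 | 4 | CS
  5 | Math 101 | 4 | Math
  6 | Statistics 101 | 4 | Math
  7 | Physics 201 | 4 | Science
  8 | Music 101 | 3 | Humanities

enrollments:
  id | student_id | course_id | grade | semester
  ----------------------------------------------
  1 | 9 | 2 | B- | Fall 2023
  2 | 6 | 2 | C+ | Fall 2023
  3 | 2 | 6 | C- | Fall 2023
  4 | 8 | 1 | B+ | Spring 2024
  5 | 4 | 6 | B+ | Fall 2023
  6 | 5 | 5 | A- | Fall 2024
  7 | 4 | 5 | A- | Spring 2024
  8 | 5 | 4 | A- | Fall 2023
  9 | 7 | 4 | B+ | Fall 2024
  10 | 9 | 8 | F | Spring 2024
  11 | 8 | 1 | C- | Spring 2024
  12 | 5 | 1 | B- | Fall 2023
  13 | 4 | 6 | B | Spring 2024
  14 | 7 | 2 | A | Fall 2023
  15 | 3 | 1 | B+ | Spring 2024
SELECT MIN(gpa) FROM students

Execution result:
2.19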